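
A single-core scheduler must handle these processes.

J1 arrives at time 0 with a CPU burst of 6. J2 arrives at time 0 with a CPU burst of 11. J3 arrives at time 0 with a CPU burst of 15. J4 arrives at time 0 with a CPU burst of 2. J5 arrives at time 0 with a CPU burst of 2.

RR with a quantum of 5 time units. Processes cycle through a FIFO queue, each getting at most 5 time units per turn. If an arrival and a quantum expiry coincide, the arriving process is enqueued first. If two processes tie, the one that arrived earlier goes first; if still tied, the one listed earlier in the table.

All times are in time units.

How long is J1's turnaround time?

Schedule: | J1 0-5 | J2 5-10 | J3 10-15 | J4 15-17 | J5 17-19 | J1 19-20 | J2 20-25 | J3 25-30 | J2 30-31 | J3 31-36 |
Completion: J1=20  J2=31  J3=36  J4=17  J5=19
Turnaround(J1) = completion − arrival = 20 − 0 = 20

20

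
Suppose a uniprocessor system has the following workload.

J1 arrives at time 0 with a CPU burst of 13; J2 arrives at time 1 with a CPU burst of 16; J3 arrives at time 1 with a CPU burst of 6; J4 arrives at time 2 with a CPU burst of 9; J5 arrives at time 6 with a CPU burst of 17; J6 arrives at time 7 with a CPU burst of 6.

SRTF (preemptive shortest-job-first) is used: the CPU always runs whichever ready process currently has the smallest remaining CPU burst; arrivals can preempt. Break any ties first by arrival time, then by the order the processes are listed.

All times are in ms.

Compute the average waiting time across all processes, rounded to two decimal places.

18.17

Gantt: | J1 0-1 | J3 1-7 | J6 7-13 | J4 13-22 | J1 22-34 | J2 34-50 | J5 50-67 |
Completion: J1=34  J2=50  J3=7  J4=22  J5=67  J6=13
Turnaround (C−A): J1=34  J2=49  J3=6  J4=20  J5=61  J6=6
Waiting times: J1=21, J2=33, J3=0, J4=11, J5=44, J6=0
Average waiting = (21+33+0+11+44+0) / 6 = 109/6 = 18.17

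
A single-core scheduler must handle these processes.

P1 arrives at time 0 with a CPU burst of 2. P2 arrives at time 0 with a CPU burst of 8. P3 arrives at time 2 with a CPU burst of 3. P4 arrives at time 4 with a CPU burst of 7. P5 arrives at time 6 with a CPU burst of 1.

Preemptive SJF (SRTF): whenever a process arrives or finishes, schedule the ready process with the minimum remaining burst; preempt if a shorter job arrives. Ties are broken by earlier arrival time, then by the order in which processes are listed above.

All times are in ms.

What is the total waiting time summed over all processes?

Timeline: | P1 0-2 | P3 2-5 | P4 5-6 | P5 6-7 | P4 7-13 | P2 13-21 |
Completion: P1=2  P2=21  P3=5  P4=13  P5=7
Waiting = turnaround − burst: P1=0, P2=13, P3=0, P4=2, P5=0
Total waiting = 0 + 13 + 0 + 2 + 0 = 15

15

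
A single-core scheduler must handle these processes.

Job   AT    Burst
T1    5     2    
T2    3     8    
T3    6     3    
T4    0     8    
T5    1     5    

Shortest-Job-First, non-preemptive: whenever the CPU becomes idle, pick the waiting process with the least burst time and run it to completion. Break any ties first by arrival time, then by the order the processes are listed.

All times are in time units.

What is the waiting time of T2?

15

Timeline: | T4 0-8 | T1 8-10 | T3 10-13 | T5 13-18 | T2 18-26 |
Completion: T1=10  T2=26  T3=13  T4=8  T5=18
Turnaround (C−A): T1=5  T2=23  T3=7  T4=8  T5=17
Waiting(T2) = turnaround − burst = 23 − 8 = 15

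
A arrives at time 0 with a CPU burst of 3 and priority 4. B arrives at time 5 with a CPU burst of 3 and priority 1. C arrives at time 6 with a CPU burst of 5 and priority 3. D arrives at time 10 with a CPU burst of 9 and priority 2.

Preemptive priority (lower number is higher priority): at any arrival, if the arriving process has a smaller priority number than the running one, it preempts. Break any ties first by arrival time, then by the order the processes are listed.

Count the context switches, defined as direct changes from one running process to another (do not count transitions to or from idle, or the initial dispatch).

3

Gantt: | A 0-3 | idle 3-5 | B 5-8 | C 8-10 | D 10-19 | C 19-22 |
Completion: A=3  B=8  C=22  D=19
Turnaround (C−A): A=3  B=3  C=16  D=9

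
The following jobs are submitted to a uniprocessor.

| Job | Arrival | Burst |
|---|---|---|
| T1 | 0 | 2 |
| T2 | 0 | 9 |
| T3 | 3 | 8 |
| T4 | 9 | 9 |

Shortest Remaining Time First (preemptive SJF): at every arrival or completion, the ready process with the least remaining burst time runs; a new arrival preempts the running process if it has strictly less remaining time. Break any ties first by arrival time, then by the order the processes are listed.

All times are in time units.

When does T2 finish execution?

11

Timeline: | T1 0-2 | T2 2-11 | T3 11-19 | T4 19-28 |
Completion: T1=2  T2=11  T3=19  T4=28
Turnaround (C−A): T1=2  T2=11  T3=16  T4=19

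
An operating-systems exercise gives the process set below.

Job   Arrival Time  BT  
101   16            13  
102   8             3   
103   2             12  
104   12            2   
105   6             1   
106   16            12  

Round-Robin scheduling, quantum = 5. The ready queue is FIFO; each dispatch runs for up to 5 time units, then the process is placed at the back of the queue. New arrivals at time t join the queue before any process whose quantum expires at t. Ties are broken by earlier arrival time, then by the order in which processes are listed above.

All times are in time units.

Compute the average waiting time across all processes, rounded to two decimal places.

7.83

Gantt: | idle 0-2 | 103 2-7 | 105 7-8 | 103 8-13 | 102 13-16 | 104 16-18 | 103 18-20 | 101 20-25 | 106 25-30 | 101 30-35 | 106 35-40 | 101 40-43 | 106 43-45 |
Completion: 101=43  102=16  103=20  104=18  105=8  106=45
Turnaround (C−A): 101=27  102=8  103=18  104=6  105=2  106=29
Waiting times: 101=14, 102=5, 103=6, 104=4, 105=1, 106=17
Average waiting = (14+5+6+4+1+17) / 6 = 47/6 = 7.83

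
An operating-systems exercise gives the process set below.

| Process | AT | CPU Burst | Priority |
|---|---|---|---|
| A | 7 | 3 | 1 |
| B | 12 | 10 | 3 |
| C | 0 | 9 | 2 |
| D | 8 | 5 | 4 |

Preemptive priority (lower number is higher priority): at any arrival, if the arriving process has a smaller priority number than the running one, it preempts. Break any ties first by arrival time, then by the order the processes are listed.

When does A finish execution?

Gantt: | C 0-7 | A 7-10 | C 10-12 | B 12-22 | D 22-27 |
Completion: A=10  B=22  C=12  D=27
Turnaround (C−A): A=3  B=10  C=12  D=19

10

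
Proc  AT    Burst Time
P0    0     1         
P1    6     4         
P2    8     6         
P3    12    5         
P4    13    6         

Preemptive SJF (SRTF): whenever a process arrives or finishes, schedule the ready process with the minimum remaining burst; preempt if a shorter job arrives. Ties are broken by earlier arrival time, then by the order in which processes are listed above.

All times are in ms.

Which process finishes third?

P2

Gantt: | P0 0-1 | idle 1-6 | P1 6-10 | P2 10-16 | P3 16-21 | P4 21-27 |
Completion: P0=1  P1=10  P2=16  P3=21  P4=27
Turnaround (C−A): P0=1  P1=4  P2=8  P3=9  P4=14
Finish order: P0 → P1 → P2 → P3 → P4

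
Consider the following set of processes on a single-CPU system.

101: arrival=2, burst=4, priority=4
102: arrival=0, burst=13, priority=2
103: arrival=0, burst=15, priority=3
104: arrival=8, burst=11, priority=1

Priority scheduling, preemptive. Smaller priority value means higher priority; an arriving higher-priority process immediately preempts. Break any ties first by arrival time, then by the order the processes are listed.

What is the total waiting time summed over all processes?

72

Gantt: | 102 0-8 | 104 8-19 | 102 19-24 | 103 24-39 | 101 39-43 |
Completion: 101=43  102=24  103=39  104=19
Waiting = turnaround − burst: 101=37, 102=11, 103=24, 104=0
Total waiting = 37 + 11 + 24 + 0 = 72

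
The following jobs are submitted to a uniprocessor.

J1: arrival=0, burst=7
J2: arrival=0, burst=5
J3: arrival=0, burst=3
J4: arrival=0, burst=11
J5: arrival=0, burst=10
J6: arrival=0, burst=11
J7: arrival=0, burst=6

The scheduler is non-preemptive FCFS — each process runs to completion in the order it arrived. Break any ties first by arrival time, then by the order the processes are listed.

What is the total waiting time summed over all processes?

Schedule: | J1 0-7 | J2 7-12 | J3 12-15 | J4 15-26 | J5 26-36 | J6 36-47 | J7 47-53 |
Completion: J1=7  J2=12  J3=15  J4=26  J5=36  J6=47  J7=53
Waiting = turnaround − burst: J1=0, J2=7, J3=12, J4=15, J5=26, J6=36, J7=47
Total waiting = 0 + 7 + 12 + 15 + 26 + 36 + 47 = 143

143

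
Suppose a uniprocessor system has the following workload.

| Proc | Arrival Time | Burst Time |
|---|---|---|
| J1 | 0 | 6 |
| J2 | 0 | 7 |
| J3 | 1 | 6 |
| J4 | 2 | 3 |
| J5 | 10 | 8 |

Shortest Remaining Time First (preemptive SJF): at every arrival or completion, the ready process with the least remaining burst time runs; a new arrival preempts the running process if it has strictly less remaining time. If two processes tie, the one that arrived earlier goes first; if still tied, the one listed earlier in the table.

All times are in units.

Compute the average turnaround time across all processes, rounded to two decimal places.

13.60

Gantt: | J1 0-2 | J4 2-5 | J1 5-9 | J3 9-15 | J2 15-22 | J5 22-30 |
Completion: J1=9  J2=22  J3=15  J4=5  J5=30
Turnaround times: J1=9, J2=22, J3=14, J4=3, J5=20
Average turnaround = (9+22+14+3+20) / 5 = 68/5 = 13.60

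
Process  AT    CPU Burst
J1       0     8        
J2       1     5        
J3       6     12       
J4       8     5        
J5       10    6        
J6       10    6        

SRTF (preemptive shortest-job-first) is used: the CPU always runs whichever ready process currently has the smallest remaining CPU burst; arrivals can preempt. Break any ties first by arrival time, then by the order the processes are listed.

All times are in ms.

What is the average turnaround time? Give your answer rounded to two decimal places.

16.33

Gantt: | J1 0-1 | J2 1-6 | J1 6-13 | J4 13-18 | J5 18-24 | J6 24-30 | J3 30-42 |
Completion: J1=13  J2=6  J3=42  J4=18  J5=24  J6=30
Turnaround (C−A): J1=13  J2=5  J3=36  J4=10  J5=14  J6=20
Turnaround times: J1=13, J2=5, J3=36, J4=10, J5=14, J6=20
Average turnaround = (13+5+36+10+14+20) / 6 = 98/6 = 16.33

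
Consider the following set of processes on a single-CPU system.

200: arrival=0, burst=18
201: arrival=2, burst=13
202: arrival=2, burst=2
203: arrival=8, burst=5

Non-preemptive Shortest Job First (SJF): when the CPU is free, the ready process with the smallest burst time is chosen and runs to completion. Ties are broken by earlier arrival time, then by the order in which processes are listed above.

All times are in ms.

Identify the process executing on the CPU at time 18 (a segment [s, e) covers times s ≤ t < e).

202

Schedule: | 200 0-18 | 202 18-20 | 203 20-25 | 201 25-38 |
Completion: 200=18  201=38  202=20  203=25
Turnaround (C−A): 200=18  201=36  202=18  203=17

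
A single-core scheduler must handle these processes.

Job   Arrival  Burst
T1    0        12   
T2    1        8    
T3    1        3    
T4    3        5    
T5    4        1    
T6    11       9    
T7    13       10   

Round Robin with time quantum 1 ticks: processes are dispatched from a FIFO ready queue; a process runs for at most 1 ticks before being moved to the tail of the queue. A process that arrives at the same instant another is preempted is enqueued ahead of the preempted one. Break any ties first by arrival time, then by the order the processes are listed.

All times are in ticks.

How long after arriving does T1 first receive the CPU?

0

Schedule: | T1 0-1 | T2 1-2 | T3 2-3 | T1 3-4 | T2 4-5 | T4 5-6 | T3 6-7 | T5 7-8 | T1 8-9 | T2 9-10 | T4 10-11 | T3 11-12 | T1 12-13 | T2 13-14 | T6 14-15 | T4 15-16 | T7 16-17 | T1 17-18 | T2 18-19 | T6 19-20 | T4 20-21 | T7 21-22 | T1 22-23 | T2 23-24 | T6 24-25 | T4 25-26 | T7 26-27 | T1 27-28 | T2 28-29 | T6 29-30 | T7 30-31 | T1 31-32 | T2 32-33 | T6 33-34 | T7 34-35 | T1 35-36 | T6 36-37 | T7 37-38 | T1 38-39 | T6 39-40 | T7 40-41 | T1 41-42 | T6 42-43 | T7 43-44 | T1 44-45 | T6 45-46 | T7 46-48 |
Completion: T1=45  T2=33  T3=12  T4=26  T5=8  T6=46  T7=48
Turnaround (C−A): T1=45  T2=32  T3=11  T4=23  T5=4  T6=35  T7=35
Response(T1) = first start − arrival = 0 − 0 = 0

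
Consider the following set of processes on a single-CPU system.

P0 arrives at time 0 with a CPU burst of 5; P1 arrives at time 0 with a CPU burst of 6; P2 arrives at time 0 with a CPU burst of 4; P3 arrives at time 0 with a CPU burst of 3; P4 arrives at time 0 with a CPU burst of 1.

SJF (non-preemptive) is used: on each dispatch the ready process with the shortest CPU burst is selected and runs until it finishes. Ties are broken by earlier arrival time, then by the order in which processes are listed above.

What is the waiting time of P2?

Gantt: | P4 0-1 | P3 1-4 | P2 4-8 | P0 8-13 | P1 13-19 |
Completion: P0=13  P1=19  P2=8  P3=4  P4=1
Turnaround (C−A): P0=13  P1=19  P2=8  P3=4  P4=1
Waiting(P2) = turnaround − burst = 8 − 4 = 4

4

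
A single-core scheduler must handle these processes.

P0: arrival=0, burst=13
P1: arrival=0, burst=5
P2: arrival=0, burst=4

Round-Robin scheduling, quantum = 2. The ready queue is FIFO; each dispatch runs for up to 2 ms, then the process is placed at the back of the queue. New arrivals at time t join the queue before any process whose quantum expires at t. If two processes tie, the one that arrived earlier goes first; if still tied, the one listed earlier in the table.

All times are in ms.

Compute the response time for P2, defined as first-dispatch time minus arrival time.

Timeline: | P0 0-2 | P1 2-4 | P2 4-6 | P0 6-8 | P1 8-10 | P2 10-12 | P0 12-14 | P1 14-15 | P0 15-22 |
Completion: P0=22  P1=15  P2=12
Turnaround (C−A): P0=22  P1=15  P2=12
Response(P2) = first start − arrival = 4 − 0 = 4

4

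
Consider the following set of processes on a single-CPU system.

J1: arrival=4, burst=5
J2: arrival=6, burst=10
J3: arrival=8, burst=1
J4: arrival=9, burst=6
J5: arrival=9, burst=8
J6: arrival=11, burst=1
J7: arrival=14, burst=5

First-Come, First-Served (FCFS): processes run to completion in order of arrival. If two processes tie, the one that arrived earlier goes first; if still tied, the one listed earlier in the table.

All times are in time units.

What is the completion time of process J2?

19

Schedule: | idle 0-4 | J1 4-9 | J2 9-19 | J3 19-20 | J4 20-26 | J5 26-34 | J6 34-35 | J7 35-40 |
Completion: J1=9  J2=19  J3=20  J4=26  J5=34  J6=35  J7=40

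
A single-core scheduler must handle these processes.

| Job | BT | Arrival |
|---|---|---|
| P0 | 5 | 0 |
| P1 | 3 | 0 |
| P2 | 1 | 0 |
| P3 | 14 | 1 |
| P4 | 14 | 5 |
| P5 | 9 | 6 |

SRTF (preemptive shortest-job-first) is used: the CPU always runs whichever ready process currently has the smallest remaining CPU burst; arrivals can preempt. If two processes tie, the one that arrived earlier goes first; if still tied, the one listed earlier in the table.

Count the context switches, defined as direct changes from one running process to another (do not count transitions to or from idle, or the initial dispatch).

5

Timeline: | P2 0-1 | P1 1-4 | P0 4-9 | P5 9-18 | P3 18-32 | P4 32-46 |
Completion: P0=9  P1=4  P2=1  P3=32  P4=46  P5=18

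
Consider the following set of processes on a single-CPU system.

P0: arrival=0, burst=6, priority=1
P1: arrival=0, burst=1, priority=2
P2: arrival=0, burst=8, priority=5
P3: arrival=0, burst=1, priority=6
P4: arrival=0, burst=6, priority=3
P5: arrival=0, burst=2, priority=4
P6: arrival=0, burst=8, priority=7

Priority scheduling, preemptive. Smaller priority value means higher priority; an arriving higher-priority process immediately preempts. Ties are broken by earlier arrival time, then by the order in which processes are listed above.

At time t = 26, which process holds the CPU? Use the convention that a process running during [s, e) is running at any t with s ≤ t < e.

Timeline: | P0 0-6 | P1 6-7 | P4 7-13 | P5 13-15 | P2 15-23 | P3 23-24 | P6 24-32 |
Completion: P0=6  P1=7  P2=23  P3=24  P4=13  P5=15  P6=32

P6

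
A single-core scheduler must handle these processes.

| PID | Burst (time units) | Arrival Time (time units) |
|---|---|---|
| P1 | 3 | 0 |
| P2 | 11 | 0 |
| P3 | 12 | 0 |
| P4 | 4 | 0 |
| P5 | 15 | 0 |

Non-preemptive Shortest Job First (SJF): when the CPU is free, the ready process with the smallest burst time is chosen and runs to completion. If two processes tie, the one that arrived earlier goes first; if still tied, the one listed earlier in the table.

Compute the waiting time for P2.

7

Schedule: | P1 0-3 | P4 3-7 | P2 7-18 | P3 18-30 | P5 30-45 |
Completion: P1=3  P2=18  P3=30  P4=7  P5=45
Waiting(P2) = turnaround − burst = 18 − 11 = 7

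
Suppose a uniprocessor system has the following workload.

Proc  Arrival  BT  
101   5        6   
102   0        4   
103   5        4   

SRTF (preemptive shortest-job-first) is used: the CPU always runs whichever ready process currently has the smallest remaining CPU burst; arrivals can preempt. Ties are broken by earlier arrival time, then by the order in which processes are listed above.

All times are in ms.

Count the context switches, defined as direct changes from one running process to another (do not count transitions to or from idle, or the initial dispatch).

1

Gantt: | 102 0-4 | idle 4-5 | 103 5-9 | 101 9-15 |
Completion: 101=15  102=4  103=9
Turnaround (C−A): 101=10  102=4  103=4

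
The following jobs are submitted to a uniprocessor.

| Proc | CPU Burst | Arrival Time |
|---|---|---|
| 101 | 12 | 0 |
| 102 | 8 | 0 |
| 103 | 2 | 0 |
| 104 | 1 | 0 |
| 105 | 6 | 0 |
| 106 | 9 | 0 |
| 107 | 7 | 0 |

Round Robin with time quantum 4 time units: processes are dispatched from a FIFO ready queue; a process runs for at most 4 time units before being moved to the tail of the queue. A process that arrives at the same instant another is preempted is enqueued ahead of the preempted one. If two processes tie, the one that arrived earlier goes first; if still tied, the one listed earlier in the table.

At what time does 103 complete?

Gantt: | 101 0-4 | 102 4-8 | 103 8-10 | 104 10-11 | 105 11-15 | 106 15-19 | 107 19-23 | 101 23-27 | 102 27-31 | 105 31-33 | 106 33-37 | 107 37-40 | 101 40-44 | 106 44-45 |
Completion: 101=44  102=31  103=10  104=11  105=33  106=45  107=40
Turnaround (C−A): 101=44  102=31  103=10  104=11  105=33  106=45  107=40

10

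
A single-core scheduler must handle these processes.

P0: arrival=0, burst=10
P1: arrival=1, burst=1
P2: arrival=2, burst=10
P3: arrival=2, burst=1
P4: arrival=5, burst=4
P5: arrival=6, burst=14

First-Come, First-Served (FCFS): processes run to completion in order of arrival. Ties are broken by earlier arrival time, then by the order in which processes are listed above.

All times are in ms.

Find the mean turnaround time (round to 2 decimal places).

Gantt: | P0 0-10 | P1 10-11 | P2 11-21 | P3 21-22 | P4 22-26 | P5 26-40 |
Completion: P0=10  P1=11  P2=21  P3=22  P4=26  P5=40
Turnaround times: P0=10, P1=10, P2=19, P3=20, P4=21, P5=34
Average turnaround = (10+10+19+20+21+34) / 6 = 114/6 = 19.00

19.00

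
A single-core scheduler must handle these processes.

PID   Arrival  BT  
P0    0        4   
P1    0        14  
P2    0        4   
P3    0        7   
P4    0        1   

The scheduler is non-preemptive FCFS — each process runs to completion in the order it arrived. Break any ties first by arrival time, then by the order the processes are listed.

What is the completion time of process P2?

Timeline: | P0 0-4 | P1 4-18 | P2 18-22 | P3 22-29 | P4 29-30 |
Completion: P0=4  P1=18  P2=22  P3=29  P4=30
Turnaround (C−A): P0=4  P1=18  P2=22  P3=29  P4=30

22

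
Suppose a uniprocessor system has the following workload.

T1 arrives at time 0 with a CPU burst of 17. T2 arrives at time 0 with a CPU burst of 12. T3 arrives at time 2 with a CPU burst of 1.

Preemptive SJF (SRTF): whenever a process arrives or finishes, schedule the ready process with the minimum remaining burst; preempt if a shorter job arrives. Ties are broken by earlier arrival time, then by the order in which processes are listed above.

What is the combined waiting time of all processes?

14

Timeline: | T2 0-2 | T3 2-3 | T2 3-13 | T1 13-30 |
Completion: T1=30  T2=13  T3=3
Turnaround (C−A): T1=30  T2=13  T3=1
Waiting = turnaround − burst: T1=13, T2=1, T3=0
Total waiting = 13 + 1 + 0 = 14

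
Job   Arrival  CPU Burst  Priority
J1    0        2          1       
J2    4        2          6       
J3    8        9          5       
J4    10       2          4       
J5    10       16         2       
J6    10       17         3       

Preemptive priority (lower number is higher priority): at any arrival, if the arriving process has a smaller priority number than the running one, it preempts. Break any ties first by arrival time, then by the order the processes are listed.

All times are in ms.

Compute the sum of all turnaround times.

132

Gantt: | J1 0-2 | idle 2-4 | J2 4-6 | idle 6-8 | J3 8-10 | J5 10-26 | J6 26-43 | J4 43-45 | J3 45-52 |
Completion: J1=2  J2=6  J3=52  J4=45  J5=26  J6=43
Turnaround = completion − arrival: J1=2, J2=2, J3=44, J4=35, J5=16, J6=33
Total turnaround = 2 + 2 + 44 + 35 + 16 + 33 = 132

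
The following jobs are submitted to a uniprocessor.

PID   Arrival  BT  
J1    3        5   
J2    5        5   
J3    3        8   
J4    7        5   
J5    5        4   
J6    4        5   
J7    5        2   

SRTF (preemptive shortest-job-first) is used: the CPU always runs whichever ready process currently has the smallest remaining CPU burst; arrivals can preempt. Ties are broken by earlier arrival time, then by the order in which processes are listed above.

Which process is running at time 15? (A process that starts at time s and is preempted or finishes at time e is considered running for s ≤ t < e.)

Timeline: | idle 0-3 | J1 3-5 | J7 5-7 | J1 7-10 | J5 10-14 | J6 14-19 | J2 19-24 | J4 24-29 | J3 29-37 |
Completion: J1=10  J2=24  J3=37  J4=29  J5=14  J6=19  J7=7

J6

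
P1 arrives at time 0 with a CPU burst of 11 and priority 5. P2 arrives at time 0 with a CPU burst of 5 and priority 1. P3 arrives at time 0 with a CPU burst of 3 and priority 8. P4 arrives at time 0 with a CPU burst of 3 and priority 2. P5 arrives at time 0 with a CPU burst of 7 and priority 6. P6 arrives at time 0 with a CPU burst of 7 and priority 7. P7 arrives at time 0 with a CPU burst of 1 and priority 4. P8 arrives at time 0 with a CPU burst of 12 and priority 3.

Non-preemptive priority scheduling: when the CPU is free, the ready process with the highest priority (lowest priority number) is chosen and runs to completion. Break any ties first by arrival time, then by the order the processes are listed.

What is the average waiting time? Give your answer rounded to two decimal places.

21.38

Timeline: | P2 0-5 | P4 5-8 | P8 8-20 | P7 20-21 | P1 21-32 | P5 32-39 | P6 39-46 | P3 46-49 |
Completion: P1=32  P2=5  P3=49  P4=8  P5=39  P6=46  P7=21  P8=20
Turnaround (C−A): P1=32  P2=5  P3=49  P4=8  P5=39  P6=46  P7=21  P8=20
Waiting times: P1=21, P2=0, P3=46, P4=5, P5=32, P6=39, P7=20, P8=8
Average waiting = (21+0+46+5+32+39+20+8) / 8 = 171/8 = 21.38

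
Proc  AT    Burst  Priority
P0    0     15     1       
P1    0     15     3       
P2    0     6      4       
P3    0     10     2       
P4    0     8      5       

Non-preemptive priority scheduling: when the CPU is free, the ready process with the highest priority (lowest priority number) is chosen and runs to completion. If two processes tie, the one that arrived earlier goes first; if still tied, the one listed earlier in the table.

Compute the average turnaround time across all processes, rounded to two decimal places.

36.00

Gantt: | P0 0-15 | P3 15-25 | P1 25-40 | P2 40-46 | P4 46-54 |
Completion: P0=15  P1=40  P2=46  P3=25  P4=54
Turnaround (C−A): P0=15  P1=40  P2=46  P3=25  P4=54
Turnaround times: P0=15, P1=40, P2=46, P3=25, P4=54
Average turnaround = (15+40+46+25+54) / 5 = 180/5 = 36.00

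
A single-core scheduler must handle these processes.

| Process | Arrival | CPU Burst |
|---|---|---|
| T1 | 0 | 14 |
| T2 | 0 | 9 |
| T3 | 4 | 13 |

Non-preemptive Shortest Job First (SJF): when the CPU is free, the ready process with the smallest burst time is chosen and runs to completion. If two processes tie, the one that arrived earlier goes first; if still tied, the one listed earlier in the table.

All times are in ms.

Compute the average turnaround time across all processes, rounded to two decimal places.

21.00

Gantt: | T2 0-9 | T3 9-22 | T1 22-36 |
Completion: T1=36  T2=9  T3=22
Turnaround (C−A): T1=36  T2=9  T3=18
Turnaround times: T1=36, T2=9, T3=18
Average turnaround = (36+9+18) / 3 = 63/3 = 21.00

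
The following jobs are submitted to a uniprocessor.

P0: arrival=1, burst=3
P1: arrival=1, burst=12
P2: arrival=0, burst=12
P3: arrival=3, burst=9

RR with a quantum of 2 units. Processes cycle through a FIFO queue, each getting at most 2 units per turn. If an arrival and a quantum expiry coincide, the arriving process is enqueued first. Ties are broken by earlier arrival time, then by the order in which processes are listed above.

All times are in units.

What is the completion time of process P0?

Gantt: | P2 0-2 | P0 2-4 | P1 4-6 | P2 6-8 | P3 8-10 | P0 10-11 | P1 11-13 | P2 13-15 | P3 15-17 | P1 17-19 | P2 19-21 | P3 21-23 | P1 23-25 | P2 25-27 | P3 27-29 | P1 29-31 | P2 31-33 | P3 33-34 | P1 34-36 |
Completion: P0=11  P1=36  P2=33  P3=34
Turnaround (C−A): P0=10  P1=35  P2=33  P3=31

11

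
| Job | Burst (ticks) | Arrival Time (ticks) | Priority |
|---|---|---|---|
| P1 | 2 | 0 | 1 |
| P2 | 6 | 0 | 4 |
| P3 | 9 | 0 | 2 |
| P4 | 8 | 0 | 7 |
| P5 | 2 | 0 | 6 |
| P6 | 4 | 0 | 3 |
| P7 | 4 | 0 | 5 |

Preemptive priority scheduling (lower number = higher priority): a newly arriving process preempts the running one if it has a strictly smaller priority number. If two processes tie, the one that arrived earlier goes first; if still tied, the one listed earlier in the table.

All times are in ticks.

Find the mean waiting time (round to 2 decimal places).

14.43

Gantt: | P1 0-2 | P3 2-11 | P6 11-15 | P2 15-21 | P7 21-25 | P5 25-27 | P4 27-35 |
Completion: P1=2  P2=21  P3=11  P4=35  P5=27  P6=15  P7=25
Turnaround (C−A): P1=2  P2=21  P3=11  P4=35  P5=27  P6=15  P7=25
Waiting times: P1=0, P2=15, P3=2, P4=27, P5=25, P6=11, P7=21
Average waiting = (0+15+2+27+25+11+21) / 7 = 101/7 = 14.43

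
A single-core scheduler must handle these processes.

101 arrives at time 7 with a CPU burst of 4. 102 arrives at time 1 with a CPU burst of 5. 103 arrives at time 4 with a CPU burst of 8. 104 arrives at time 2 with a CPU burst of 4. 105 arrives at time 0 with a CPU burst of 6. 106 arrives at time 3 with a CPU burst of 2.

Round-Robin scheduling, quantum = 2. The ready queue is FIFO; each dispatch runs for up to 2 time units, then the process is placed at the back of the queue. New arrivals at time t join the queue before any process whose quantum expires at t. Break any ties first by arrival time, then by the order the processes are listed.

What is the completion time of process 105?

20

Timeline: | 105 0-2 | 102 2-4 | 104 4-6 | 105 6-8 | 106 8-10 | 103 10-12 | 102 12-14 | 104 14-16 | 101 16-18 | 105 18-20 | 103 20-22 | 102 22-23 | 101 23-25 | 103 25-29 |
Completion: 101=25  102=23  103=29  104=16  105=20  106=10
Turnaround (C−A): 101=18  102=22  103=25  104=14  105=20  106=7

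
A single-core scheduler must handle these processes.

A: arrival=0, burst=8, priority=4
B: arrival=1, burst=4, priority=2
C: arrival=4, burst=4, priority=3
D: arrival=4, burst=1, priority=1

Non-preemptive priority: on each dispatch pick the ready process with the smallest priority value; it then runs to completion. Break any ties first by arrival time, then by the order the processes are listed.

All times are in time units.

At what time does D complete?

Gantt: | A 0-8 | D 8-9 | B 9-13 | C 13-17 |
Completion: A=8  B=13  C=17  D=9

9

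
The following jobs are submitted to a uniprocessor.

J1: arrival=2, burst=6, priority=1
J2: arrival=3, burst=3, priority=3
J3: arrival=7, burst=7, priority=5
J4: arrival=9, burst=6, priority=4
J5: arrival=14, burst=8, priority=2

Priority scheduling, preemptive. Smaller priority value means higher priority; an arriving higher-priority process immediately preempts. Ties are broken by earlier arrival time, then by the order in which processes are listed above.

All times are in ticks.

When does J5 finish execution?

22

Gantt: | idle 0-2 | J1 2-8 | J2 8-11 | J4 11-14 | J5 14-22 | J4 22-25 | J3 25-32 |
Completion: J1=8  J2=11  J3=32  J4=25  J5=22
Turnaround (C−A): J1=6  J2=8  J3=25  J4=16  J5=8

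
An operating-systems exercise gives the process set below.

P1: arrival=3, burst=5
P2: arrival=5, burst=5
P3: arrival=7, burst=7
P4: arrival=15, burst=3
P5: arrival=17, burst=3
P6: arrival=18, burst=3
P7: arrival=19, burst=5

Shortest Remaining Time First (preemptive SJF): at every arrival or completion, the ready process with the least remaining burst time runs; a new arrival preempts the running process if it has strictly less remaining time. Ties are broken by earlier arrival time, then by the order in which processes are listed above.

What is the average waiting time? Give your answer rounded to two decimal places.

Gantt: | idle 0-3 | P1 3-8 | P2 8-13 | P3 13-15 | P4 15-18 | P5 18-21 | P6 21-24 | P3 24-29 | P7 29-34 |
Completion: P1=8  P2=13  P3=29  P4=18  P5=21  P6=24  P7=34
Turnaround (C−A): P1=5  P2=8  P3=22  P4=3  P5=4  P6=6  P7=15
Waiting times: P1=0, P2=3, P3=15, P4=0, P5=1, P6=3, P7=10
Average waiting = (0+3+15+0+1+3+10) / 7 = 32/7 = 4.57

4.57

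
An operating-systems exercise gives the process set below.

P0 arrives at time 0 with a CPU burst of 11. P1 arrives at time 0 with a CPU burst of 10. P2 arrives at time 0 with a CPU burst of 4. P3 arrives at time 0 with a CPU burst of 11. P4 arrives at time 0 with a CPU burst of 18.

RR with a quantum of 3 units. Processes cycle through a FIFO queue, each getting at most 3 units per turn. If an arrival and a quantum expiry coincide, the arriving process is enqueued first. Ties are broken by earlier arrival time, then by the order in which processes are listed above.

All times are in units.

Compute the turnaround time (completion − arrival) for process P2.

Timeline: | P0 0-3 | P1 3-6 | P2 6-9 | P3 9-12 | P4 12-15 | P0 15-18 | P1 18-21 | P2 21-22 | P3 22-25 | P4 25-28 | P0 28-31 | P1 31-34 | P3 34-37 | P4 37-40 | P0 40-42 | P1 42-43 | P3 43-45 | P4 45-54 |
Completion: P0=42  P1=43  P2=22  P3=45  P4=54
Turnaround (C−A): P0=42  P1=43  P2=22  P3=45  P4=54
Turnaround(P2) = completion − arrival = 22 − 0 = 22

22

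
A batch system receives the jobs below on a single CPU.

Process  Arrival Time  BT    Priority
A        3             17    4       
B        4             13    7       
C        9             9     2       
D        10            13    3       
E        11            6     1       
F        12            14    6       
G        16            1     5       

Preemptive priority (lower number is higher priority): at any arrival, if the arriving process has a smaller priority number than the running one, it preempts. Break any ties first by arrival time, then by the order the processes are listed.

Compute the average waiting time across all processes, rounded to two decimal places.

25.14

Gantt: | idle 0-3 | A 3-9 | C 9-11 | E 11-17 | C 17-24 | D 24-37 | A 37-48 | G 48-49 | F 49-63 | B 63-76 |
Completion: A=48  B=76  C=24  D=37  E=17  F=63  G=49
Turnaround (C−A): A=45  B=72  C=15  D=27  E=6  F=51  G=33
Waiting times: A=28, B=59, C=6, D=14, E=0, F=37, G=32
Average waiting = (28+59+6+14+0+37+32) / 7 = 176/7 = 25.14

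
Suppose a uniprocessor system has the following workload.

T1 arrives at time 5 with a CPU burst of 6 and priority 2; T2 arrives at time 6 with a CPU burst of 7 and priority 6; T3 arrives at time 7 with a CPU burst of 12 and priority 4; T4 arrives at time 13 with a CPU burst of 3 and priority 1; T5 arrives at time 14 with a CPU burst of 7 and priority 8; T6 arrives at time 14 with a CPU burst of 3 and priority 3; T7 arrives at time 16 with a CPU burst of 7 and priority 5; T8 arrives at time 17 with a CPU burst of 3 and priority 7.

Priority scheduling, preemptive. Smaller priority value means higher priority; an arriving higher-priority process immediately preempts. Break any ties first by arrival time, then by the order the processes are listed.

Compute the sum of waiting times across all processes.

113

Gantt: | idle 0-5 | T1 5-11 | T3 11-13 | T4 13-16 | T6 16-19 | T3 19-29 | T7 29-36 | T2 36-43 | T8 43-46 | T5 46-53 |
Completion: T1=11  T2=43  T3=29  T4=16  T5=53  T6=19  T7=36  T8=46
Turnaround (C−A): T1=6  T2=37  T3=22  T4=3  T5=39  T6=5  T7=20  T8=29
Waiting = turnaround − burst: T1=0, T2=30, T3=10, T4=0, T5=32, T6=2, T7=13, T8=26
Total waiting = 0 + 30 + 10 + 0 + 32 + 2 + 13 + 26 = 113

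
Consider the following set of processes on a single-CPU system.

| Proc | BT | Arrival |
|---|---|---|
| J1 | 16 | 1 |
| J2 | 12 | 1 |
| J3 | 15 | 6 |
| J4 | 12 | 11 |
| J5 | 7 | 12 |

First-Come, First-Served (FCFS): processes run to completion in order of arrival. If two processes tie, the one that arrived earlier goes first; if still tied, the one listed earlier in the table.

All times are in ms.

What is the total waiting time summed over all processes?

Schedule: | idle 0-1 | J1 1-17 | J2 17-29 | J3 29-44 | J4 44-56 | J5 56-63 |
Completion: J1=17  J2=29  J3=44  J4=56  J5=63
Waiting = turnaround − burst: J1=0, J2=16, J3=23, J4=33, J5=44
Total waiting = 0 + 16 + 23 + 33 + 44 = 116

116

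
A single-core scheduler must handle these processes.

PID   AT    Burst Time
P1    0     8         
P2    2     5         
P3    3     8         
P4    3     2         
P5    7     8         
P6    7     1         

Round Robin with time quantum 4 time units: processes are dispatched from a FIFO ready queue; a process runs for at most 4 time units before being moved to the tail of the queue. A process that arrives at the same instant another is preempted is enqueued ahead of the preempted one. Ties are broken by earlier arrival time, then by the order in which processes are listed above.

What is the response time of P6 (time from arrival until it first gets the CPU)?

Gantt: | P1 0-4 | P2 4-8 | P3 8-12 | P4 12-14 | P1 14-18 | P5 18-22 | P6 22-23 | P2 23-24 | P3 24-28 | P5 28-32 |
Completion: P1=18  P2=24  P3=28  P4=14  P5=32  P6=23
Response(P6) = first start − arrival = 22 − 7 = 15

15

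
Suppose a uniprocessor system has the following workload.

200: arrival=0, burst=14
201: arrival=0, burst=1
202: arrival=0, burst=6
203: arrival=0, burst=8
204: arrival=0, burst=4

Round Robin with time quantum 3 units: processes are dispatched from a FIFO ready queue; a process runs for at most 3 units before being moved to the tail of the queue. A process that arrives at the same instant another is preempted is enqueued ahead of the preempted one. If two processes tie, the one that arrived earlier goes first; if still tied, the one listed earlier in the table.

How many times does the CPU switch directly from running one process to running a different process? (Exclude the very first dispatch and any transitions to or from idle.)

11

Timeline: | 200 0-3 | 201 3-4 | 202 4-7 | 203 7-10 | 204 10-13 | 200 13-16 | 202 16-19 | 203 19-22 | 204 22-23 | 200 23-26 | 203 26-28 | 200 28-33 |
Completion: 200=33  201=4  202=19  203=28  204=23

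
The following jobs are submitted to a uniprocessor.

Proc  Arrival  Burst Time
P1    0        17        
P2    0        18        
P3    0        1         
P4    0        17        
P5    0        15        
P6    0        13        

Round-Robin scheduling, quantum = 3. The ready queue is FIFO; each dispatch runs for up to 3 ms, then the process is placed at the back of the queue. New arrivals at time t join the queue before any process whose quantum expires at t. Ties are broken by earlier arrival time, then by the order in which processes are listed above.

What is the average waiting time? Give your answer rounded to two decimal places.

51.50

Gantt: | P1 0-3 | P2 3-6 | P3 6-7 | P4 7-10 | P5 10-13 | P6 13-16 | P1 16-19 | P2 19-22 | P4 22-25 | P5 25-28 | P6 28-31 | P1 31-34 | P2 34-37 | P4 37-40 | P5 40-43 | P6 43-46 | P1 46-49 | P2 49-52 | P4 52-55 | P5 55-58 | P6 58-61 | P1 61-64 | P2 64-67 | P4 67-70 | P5 70-73 | P6 73-74 | P1 74-76 | P2 76-79 | P4 79-81 |
Completion: P1=76  P2=79  P3=7  P4=81  P5=73  P6=74
Turnaround (C−A): P1=76  P2=79  P3=7  P4=81  P5=73  P6=74
Waiting times: P1=59, P2=61, P3=6, P4=64, P5=58, P6=61
Average waiting = (59+61+6+64+58+61) / 6 = 309/6 = 51.50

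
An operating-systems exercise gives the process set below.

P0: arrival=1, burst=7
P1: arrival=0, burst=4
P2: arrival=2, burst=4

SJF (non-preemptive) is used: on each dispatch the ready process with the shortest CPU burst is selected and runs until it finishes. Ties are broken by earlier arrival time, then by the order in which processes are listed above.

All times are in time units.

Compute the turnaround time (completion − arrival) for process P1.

Timeline: | P1 0-4 | P2 4-8 | P0 8-15 |
Completion: P0=15  P1=4  P2=8
Turnaround(P1) = completion − arrival = 4 − 0 = 4

4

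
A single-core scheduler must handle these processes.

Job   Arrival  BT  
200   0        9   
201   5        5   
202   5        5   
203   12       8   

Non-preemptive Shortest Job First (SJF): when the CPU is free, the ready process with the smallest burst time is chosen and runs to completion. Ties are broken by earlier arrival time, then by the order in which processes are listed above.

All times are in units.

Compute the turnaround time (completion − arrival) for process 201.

Schedule: | 200 0-9 | 201 9-14 | 202 14-19 | 203 19-27 |
Completion: 200=9  201=14  202=19  203=27
Turnaround(201) = completion − arrival = 14 − 5 = 9

9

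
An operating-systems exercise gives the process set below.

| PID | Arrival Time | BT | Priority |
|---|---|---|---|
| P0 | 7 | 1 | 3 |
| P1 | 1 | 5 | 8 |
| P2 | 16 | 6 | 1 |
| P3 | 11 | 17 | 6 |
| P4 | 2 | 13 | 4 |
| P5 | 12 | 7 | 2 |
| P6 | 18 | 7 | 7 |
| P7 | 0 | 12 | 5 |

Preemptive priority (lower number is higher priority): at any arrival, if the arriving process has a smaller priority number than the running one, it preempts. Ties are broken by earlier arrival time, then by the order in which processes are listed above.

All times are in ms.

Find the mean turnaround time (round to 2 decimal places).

30.38

Schedule: | P7 0-2 | P4 2-7 | P0 7-8 | P4 8-12 | P5 12-16 | P2 16-22 | P5 22-25 | P4 25-29 | P7 29-39 | P3 39-56 | P6 56-63 | P1 63-68 |
Completion: P0=8  P1=68  P2=22  P3=56  P4=29  P5=25  P6=63  P7=39
Turnaround (C−A): P0=1  P1=67  P2=6  P3=45  P4=27  P5=13  P6=45  P7=39
Turnaround times: P0=1, P1=67, P2=6, P3=45, P4=27, P5=13, P6=45, P7=39
Average turnaround = (1+67+6+45+27+13+45+39) / 8 = 243/8 = 30.38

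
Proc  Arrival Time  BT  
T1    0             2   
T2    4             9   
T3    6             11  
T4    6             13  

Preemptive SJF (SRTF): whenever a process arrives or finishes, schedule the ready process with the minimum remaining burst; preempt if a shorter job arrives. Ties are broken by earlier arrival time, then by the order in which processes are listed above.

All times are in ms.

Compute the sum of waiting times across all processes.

Schedule: | T1 0-2 | idle 2-4 | T2 4-13 | T3 13-24 | T4 24-37 |
Completion: T1=2  T2=13  T3=24  T4=37
Waiting = turnaround − burst: T1=0, T2=0, T3=7, T4=18
Total waiting = 0 + 0 + 7 + 18 = 25

25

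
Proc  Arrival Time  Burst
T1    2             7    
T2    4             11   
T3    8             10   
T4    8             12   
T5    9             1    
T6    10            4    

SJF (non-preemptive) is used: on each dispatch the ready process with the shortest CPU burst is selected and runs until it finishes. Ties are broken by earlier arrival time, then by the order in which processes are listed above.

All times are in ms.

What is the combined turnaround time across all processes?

98

Timeline: | idle 0-2 | T1 2-9 | T5 9-10 | T6 10-14 | T3 14-24 | T2 24-35 | T4 35-47 |
Completion: T1=9  T2=35  T3=24  T4=47  T5=10  T6=14
Turnaround = completion − arrival: T1=7, T2=31, T3=16, T4=39, T5=1, T6=4
Total turnaround = 7 + 31 + 16 + 39 + 1 + 4 = 98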